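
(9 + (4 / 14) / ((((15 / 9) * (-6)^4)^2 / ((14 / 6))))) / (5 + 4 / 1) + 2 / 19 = 1322697619 / 1196726400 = 1.11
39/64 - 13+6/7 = -5167/448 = -11.53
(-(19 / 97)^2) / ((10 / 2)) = -361 / 47045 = -0.01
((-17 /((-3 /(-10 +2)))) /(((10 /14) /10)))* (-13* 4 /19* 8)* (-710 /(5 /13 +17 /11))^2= 510304107913600 /271377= 1880425046.76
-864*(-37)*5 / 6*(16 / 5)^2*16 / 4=5455872 / 5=1091174.40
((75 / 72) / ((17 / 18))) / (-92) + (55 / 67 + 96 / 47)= 56174177 / 19700144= 2.85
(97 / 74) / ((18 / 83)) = 8051 / 1332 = 6.04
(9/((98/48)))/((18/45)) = 11.02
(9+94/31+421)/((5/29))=389296/155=2511.59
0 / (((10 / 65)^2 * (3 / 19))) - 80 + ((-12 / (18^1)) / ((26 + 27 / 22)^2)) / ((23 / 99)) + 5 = -618963669 / 8252423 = -75.00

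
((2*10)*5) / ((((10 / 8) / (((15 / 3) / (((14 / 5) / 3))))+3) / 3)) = 9000 / 97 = 92.78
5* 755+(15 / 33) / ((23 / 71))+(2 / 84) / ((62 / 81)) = 829320071 / 219604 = 3776.43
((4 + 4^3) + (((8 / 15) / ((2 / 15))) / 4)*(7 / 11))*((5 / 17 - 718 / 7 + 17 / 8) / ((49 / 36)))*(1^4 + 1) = -647869275 / 64141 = -10100.70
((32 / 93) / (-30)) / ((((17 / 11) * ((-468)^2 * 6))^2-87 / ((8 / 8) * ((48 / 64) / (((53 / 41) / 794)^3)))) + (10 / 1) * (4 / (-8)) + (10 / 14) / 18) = -29221095106442008 / 10508702520256070570998232580485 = -0.00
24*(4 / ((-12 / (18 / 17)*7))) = -1.21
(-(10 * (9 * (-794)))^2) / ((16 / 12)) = -3829898700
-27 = -27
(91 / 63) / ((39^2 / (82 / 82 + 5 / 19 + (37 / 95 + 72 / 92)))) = 5321 / 2300805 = 0.00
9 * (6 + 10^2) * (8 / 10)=3816 / 5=763.20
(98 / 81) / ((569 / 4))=0.01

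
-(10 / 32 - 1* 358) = 5723 / 16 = 357.69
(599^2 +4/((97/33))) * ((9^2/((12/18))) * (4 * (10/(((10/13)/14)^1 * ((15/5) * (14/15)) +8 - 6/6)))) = 732968638740/3007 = 243754119.97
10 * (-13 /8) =-65 /4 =-16.25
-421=-421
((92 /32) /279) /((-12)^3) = -0.00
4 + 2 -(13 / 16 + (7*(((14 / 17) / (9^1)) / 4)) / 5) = 63103 / 12240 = 5.16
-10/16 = -5/8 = -0.62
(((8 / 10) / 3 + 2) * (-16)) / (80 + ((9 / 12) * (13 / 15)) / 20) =-43520 / 96039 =-0.45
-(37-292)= 255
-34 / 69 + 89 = 6107 / 69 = 88.51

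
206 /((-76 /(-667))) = 68701 /38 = 1807.92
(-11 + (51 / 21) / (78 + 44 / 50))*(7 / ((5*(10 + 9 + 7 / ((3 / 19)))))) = -26721 / 110200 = -0.24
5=5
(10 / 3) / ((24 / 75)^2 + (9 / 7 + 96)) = 43750 / 1278219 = 0.03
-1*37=-37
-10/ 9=-1.11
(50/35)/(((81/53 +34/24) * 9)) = 2120/39333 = 0.05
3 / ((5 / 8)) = 24 / 5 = 4.80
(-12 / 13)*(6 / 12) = -6 / 13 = -0.46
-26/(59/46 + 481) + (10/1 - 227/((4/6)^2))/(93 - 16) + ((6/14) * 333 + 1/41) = 38151549397/280152180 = 136.18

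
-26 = -26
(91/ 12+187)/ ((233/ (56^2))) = 1830640/ 699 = 2618.94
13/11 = 1.18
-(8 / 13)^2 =-64 / 169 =-0.38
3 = 3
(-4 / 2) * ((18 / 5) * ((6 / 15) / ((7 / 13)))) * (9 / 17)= -8424 / 2975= -2.83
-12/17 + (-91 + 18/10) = -89.91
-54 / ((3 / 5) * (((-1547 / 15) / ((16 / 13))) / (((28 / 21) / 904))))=3600 / 2272543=0.00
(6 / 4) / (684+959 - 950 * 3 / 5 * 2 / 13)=0.00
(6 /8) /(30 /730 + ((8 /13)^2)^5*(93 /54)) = 271719087434379 /19748472615116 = 13.76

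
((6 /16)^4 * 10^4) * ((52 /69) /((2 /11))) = 2413125 /2944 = 819.68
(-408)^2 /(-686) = -83232 /343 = -242.66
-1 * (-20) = 20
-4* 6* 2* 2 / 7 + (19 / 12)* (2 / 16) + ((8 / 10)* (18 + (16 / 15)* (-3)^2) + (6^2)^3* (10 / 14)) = 80002267 / 2400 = 33334.28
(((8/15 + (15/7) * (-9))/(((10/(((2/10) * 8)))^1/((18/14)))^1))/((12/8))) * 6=-94512/6125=-15.43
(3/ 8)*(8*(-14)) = -42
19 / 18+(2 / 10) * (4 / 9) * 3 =119 / 90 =1.32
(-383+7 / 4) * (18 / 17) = -13725 / 34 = -403.68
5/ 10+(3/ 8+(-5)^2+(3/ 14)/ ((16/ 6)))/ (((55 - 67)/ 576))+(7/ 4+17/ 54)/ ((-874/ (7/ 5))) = -4035032947/ 3303720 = -1221.36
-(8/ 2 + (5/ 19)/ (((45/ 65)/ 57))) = -25.67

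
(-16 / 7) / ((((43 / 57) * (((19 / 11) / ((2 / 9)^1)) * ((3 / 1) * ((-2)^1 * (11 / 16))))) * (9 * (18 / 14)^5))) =614656 / 205667667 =0.00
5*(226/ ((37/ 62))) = 70060/ 37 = 1893.51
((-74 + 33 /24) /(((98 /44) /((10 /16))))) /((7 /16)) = -4565 /98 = -46.58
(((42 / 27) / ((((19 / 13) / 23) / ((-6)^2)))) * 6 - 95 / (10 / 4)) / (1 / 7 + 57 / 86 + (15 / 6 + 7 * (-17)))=-15011171 / 330828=-45.37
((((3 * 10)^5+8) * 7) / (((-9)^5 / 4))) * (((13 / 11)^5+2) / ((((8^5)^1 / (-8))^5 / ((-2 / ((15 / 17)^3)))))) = -14486782342146989 / 115637717727792613714349260800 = -0.00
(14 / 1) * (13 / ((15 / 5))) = 182 / 3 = 60.67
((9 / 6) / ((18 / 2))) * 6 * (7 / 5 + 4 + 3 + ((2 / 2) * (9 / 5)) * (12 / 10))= 264 / 25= 10.56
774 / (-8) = -96.75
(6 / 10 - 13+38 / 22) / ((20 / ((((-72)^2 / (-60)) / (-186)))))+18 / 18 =32059 / 42625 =0.75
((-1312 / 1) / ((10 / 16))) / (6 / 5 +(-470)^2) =-5248 / 552253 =-0.01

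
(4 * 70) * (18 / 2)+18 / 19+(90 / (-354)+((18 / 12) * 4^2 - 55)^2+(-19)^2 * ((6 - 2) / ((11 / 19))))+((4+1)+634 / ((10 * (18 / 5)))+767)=6765.49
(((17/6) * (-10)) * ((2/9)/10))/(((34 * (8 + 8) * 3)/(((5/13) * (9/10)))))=-1/7488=-0.00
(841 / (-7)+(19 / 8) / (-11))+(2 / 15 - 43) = -1508203 / 9240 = -163.23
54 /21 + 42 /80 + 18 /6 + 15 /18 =5821 /840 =6.93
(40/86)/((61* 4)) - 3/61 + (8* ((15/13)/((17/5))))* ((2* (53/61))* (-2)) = -5497004/579683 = -9.48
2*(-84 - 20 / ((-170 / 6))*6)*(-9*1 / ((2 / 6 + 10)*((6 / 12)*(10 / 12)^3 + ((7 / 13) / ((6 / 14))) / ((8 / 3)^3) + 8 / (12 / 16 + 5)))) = 302662324224 / 3805279915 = 79.54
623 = 623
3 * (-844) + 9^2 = -2451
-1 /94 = -0.01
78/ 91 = 6/ 7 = 0.86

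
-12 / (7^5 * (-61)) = 12 / 1025227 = 0.00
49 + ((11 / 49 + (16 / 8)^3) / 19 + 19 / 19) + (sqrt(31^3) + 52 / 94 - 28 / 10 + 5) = 11636312 / 218785 + 31 * sqrt(31) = 225.79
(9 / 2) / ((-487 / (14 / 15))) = -21 / 2435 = -0.01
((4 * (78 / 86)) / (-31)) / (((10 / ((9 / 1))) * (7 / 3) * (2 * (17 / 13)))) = -13689 / 793135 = -0.02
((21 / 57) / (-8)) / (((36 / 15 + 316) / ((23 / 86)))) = -805 / 20810624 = -0.00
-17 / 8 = -2.12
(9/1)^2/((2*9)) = 9/2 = 4.50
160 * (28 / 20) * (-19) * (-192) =817152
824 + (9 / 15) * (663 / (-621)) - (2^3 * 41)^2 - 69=-36856226 / 345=-106829.64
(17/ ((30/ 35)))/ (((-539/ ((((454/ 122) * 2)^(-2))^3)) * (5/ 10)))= -875846364137/ 2022772762480214976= -0.00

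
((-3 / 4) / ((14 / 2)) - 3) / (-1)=87 / 28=3.11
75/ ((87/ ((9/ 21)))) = 75/ 203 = 0.37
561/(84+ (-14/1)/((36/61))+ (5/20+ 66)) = 20196/4555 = 4.43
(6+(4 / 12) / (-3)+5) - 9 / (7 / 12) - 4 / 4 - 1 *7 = -790 / 63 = -12.54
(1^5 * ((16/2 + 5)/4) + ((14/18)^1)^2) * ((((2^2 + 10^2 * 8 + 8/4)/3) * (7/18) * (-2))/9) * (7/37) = -24664003/1456542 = -16.93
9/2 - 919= -1829/2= -914.50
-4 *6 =-24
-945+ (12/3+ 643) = -298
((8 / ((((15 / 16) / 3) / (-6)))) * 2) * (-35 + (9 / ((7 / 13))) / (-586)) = 110351616 / 10255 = 10760.76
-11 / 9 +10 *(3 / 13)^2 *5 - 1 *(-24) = 38695 / 1521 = 25.44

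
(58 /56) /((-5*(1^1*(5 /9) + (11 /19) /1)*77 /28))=-4959 /74690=-0.07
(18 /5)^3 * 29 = 169128 /125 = 1353.02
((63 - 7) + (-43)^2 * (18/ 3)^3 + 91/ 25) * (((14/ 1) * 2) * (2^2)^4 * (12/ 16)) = 2147409008.64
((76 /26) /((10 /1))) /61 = 19 /3965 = 0.00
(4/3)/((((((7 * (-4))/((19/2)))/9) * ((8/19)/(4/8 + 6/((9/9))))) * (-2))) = 14079/448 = 31.43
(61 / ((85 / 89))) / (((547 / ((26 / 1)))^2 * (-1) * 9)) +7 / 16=1543544131 / 3662318160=0.42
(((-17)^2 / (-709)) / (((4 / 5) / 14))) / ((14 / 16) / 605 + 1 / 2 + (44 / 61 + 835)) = -0.01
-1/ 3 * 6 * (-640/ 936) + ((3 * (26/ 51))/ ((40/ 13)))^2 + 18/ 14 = 274590259/ 94676400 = 2.90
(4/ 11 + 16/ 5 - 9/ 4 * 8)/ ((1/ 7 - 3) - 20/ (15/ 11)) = 0.82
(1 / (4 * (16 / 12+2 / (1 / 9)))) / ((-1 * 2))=-3 / 464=-0.01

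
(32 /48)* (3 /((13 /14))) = 28 /13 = 2.15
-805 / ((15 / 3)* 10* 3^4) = -161 / 810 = -0.20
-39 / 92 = -0.42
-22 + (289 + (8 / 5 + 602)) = 4353 / 5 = 870.60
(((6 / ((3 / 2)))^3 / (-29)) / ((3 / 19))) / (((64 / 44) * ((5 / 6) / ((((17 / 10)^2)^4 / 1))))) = -1457933305169 / 1812500000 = -804.38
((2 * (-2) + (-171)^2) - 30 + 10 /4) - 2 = 58415 /2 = 29207.50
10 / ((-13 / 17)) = -170 / 13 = -13.08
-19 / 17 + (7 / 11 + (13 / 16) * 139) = 336469 / 2992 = 112.46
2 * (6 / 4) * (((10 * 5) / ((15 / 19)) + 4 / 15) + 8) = 1074 / 5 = 214.80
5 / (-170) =-1 / 34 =-0.03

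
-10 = -10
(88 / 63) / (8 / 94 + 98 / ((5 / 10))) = 517 / 72576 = 0.01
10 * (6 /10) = 6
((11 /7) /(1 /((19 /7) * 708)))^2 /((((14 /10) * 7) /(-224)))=-3503314045440 /16807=-208443746.38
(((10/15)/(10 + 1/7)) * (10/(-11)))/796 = -35/466257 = -0.00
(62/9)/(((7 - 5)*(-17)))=-31/153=-0.20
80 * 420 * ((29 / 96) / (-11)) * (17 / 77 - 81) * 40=360760000 / 121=2981487.60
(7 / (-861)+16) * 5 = 9835 / 123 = 79.96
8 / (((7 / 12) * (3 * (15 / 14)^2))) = 896 / 225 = 3.98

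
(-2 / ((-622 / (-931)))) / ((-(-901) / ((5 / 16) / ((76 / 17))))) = -245 / 1054912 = -0.00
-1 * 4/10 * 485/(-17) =194/17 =11.41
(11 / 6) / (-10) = -11 / 60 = -0.18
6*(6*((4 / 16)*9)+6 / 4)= 90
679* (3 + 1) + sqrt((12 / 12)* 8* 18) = 2728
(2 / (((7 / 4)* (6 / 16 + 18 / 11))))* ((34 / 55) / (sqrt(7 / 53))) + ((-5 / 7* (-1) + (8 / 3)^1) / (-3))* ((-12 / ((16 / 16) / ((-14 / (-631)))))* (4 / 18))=1136 / 17037 + 2176* sqrt(371) / 43365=1.03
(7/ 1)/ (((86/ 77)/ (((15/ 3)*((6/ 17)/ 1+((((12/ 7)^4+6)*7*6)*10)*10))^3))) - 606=31663587667708872876854333478/ 173980870637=181994650054217344.66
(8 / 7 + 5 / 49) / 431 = 61 / 21119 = 0.00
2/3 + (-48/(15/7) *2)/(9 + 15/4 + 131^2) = 684262/1030425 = 0.66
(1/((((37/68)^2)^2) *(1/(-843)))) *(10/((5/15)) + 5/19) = -10364087481600/35609059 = -291051.99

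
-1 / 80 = -0.01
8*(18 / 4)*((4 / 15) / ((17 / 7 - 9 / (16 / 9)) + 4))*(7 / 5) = 12544 / 1275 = 9.84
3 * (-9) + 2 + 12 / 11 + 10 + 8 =-65 / 11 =-5.91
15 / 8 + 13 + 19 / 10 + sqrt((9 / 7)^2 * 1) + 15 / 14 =5357 / 280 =19.13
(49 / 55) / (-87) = -49 / 4785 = -0.01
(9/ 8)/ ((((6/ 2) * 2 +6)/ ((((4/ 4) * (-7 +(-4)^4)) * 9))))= 6723/ 32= 210.09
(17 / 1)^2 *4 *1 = 1156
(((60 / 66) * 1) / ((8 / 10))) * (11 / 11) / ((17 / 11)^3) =3025 / 9826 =0.31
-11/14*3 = -33/14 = -2.36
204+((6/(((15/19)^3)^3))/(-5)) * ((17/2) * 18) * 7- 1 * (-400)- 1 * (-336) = -70107679883902/7119140625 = -9847.77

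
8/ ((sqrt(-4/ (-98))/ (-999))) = -27972*sqrt(2) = -39558.38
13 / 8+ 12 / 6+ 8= 93 / 8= 11.62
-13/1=-13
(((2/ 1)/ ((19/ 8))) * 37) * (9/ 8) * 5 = 175.26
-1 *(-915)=915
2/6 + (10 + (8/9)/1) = 101/9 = 11.22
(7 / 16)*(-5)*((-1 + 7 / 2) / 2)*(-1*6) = 525 / 32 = 16.41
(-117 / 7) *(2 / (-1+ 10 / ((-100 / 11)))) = 780 / 49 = 15.92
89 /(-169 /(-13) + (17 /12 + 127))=1068 /1697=0.63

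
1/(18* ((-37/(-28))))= 14/333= 0.04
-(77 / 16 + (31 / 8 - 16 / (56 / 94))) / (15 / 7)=407 / 48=8.48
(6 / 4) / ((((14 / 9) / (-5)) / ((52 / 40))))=-351 / 56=-6.27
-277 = -277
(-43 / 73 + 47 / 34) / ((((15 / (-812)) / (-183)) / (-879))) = -42863779266 / 6205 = -6907941.86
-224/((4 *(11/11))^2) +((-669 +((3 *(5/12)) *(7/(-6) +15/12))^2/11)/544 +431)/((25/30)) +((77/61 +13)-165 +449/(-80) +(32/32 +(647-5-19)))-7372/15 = 111646508199/233615360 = 477.91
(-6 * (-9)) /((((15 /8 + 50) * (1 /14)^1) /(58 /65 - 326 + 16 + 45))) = -103826016 /26975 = -3848.97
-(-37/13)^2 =-1369/169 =-8.10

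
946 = 946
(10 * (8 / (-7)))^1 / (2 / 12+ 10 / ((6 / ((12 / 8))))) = -30 / 7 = -4.29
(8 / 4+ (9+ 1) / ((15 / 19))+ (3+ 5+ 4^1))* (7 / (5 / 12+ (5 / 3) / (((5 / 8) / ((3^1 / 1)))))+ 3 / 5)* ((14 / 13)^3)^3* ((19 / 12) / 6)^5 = 24080605751321413 / 252978773724415908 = 0.10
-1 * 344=-344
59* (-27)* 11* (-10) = 175230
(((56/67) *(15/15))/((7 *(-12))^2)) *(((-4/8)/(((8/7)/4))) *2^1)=-1/2412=-0.00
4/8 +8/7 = 23/14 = 1.64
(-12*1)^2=144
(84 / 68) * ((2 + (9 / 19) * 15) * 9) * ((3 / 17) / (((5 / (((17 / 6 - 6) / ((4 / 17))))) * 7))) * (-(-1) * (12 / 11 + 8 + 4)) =-89.92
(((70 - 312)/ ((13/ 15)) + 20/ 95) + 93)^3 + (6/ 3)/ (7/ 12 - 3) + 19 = -2812990419820046/ 437007467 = -6436939.03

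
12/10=6/5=1.20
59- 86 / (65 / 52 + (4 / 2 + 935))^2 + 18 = 1084544317 / 14085009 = 77.00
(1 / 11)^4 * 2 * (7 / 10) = 0.00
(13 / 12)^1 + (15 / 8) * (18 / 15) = 10 / 3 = 3.33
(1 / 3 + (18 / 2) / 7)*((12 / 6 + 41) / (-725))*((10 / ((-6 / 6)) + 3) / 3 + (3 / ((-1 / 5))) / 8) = 73831 / 182700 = 0.40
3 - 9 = -6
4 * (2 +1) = 12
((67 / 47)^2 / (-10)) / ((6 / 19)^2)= -1620529 / 795240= -2.04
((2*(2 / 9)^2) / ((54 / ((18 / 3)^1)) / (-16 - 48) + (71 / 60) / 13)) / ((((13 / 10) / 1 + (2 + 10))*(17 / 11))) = -3660800 / 37788093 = -0.10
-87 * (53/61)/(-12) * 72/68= 13833/2074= 6.67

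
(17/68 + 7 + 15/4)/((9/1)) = 11/9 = 1.22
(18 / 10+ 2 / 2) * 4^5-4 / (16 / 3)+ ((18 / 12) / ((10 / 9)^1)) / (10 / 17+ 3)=874382 / 305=2866.83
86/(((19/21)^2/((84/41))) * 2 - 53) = -1592892/966865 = -1.65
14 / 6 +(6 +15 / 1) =70 / 3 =23.33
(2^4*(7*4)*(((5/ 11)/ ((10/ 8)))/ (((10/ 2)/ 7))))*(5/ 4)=3136/ 11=285.09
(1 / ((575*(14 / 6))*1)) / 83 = 3 / 334075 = 0.00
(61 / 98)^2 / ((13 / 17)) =63257 / 124852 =0.51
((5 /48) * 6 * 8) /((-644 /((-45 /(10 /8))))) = 45 /161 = 0.28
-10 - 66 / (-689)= -6824 / 689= -9.90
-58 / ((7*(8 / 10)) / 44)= -3190 / 7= -455.71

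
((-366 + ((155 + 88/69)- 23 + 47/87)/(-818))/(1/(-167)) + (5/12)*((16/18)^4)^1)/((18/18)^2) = 656695294783831/10739162898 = 61149.58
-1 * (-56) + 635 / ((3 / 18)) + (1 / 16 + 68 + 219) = 66449 / 16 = 4153.06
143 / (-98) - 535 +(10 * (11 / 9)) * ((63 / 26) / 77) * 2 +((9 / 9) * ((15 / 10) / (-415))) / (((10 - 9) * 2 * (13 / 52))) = -283228457 / 528710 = -535.70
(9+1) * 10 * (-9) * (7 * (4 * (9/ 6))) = -37800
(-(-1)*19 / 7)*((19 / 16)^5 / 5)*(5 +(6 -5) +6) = 141137643 / 9175040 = 15.38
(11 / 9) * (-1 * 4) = -44 / 9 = -4.89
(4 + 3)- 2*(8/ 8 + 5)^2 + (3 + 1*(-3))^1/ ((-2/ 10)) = -65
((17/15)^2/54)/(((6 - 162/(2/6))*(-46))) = 289/268272000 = 0.00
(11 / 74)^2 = 121 / 5476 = 0.02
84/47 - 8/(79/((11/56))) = 45935/25991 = 1.77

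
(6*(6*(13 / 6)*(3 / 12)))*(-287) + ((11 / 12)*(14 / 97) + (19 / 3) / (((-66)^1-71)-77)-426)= -125012923 / 20758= -6022.40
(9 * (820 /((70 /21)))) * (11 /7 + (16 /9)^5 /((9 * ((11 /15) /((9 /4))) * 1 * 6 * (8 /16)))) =7946.83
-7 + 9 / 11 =-68 / 11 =-6.18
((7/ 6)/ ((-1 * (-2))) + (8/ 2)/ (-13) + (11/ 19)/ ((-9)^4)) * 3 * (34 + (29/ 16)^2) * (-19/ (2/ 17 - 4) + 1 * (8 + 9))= 24652083351275/ 36508133376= 675.25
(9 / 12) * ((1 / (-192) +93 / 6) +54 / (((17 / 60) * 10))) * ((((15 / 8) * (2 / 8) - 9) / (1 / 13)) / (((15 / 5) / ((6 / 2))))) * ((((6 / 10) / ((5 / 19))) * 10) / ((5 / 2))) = -22815211419 / 870400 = -26212.33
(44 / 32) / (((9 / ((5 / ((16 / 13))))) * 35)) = 143 / 8064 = 0.02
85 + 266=351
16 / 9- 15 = -119 / 9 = -13.22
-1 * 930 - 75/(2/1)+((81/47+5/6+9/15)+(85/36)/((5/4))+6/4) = -4064837/4230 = -960.95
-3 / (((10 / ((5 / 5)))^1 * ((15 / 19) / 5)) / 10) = -19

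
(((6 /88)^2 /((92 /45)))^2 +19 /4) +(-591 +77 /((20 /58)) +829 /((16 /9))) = 16395300901021 /158619422720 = 103.36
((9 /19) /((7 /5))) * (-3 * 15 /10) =-405 /266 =-1.52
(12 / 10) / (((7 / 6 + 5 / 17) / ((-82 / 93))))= -16728 / 23095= -0.72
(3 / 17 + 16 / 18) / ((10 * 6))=163 / 9180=0.02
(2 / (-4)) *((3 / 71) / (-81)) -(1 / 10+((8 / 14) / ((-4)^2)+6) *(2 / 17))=-0.81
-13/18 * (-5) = 65/18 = 3.61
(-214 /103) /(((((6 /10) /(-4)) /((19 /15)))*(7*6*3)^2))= 4066 /3679263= 0.00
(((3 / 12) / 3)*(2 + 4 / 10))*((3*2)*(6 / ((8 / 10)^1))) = 9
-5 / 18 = -0.28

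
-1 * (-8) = 8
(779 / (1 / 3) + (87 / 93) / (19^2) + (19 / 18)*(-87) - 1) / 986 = 150686989 / 66205956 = 2.28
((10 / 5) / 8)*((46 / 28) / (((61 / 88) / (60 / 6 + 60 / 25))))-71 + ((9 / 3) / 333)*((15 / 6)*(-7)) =-63.81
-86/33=-2.61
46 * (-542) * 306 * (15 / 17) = -6731640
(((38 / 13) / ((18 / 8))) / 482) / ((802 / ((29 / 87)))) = 38 / 33920991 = 0.00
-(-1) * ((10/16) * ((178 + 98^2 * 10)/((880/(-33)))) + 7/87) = -12556001/5568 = -2255.03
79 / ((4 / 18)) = 355.50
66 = 66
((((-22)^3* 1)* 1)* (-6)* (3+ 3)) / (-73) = -383328 / 73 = -5251.07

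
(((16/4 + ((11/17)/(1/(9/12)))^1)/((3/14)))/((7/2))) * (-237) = -1417.35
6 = 6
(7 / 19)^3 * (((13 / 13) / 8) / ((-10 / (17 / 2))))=-5831 / 1097440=-0.01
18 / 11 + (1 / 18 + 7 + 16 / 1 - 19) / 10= 4043 / 1980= 2.04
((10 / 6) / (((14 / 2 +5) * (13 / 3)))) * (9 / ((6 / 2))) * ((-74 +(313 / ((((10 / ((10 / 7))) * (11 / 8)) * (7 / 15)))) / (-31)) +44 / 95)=-60148637 / 8254246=-7.29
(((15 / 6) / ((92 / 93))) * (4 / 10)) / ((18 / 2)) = 31 / 276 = 0.11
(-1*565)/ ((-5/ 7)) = 791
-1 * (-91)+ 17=108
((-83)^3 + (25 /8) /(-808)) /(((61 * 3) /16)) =-3696031193 /73932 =-49992.31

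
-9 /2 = -4.50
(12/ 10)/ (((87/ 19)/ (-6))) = -228/ 145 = -1.57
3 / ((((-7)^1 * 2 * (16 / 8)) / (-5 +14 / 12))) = 23 / 56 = 0.41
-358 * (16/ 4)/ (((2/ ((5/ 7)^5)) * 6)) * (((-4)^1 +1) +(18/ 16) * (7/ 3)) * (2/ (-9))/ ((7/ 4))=-1118750/ 1058841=-1.06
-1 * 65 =-65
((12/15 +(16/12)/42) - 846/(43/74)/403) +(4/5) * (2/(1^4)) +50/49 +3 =108497863/38210445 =2.84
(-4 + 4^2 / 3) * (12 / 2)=8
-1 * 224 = -224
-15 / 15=-1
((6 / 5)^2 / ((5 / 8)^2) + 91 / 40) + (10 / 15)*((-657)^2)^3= 268084041844174859807 / 5000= 53616808368834971.96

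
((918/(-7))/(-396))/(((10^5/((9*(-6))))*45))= -153/38500000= -0.00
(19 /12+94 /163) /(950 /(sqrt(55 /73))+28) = -325325 /6439091364+401375 * sqrt(4015) /12878182728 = 0.00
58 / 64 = 29 / 32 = 0.91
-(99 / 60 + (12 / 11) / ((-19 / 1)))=-6657 / 4180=-1.59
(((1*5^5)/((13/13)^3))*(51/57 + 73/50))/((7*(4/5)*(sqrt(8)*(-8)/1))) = -1398125*sqrt(2)/34048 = -58.07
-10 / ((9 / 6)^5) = -320 / 243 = -1.32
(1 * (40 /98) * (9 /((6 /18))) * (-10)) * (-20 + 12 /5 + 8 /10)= 12960 /7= 1851.43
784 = 784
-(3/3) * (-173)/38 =173/38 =4.55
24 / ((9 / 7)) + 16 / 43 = 2456 / 129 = 19.04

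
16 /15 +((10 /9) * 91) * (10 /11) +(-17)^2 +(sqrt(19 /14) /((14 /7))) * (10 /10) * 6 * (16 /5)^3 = 496.51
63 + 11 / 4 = 263 / 4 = 65.75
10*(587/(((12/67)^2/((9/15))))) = 2635043/24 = 109793.46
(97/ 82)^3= 912673/ 551368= 1.66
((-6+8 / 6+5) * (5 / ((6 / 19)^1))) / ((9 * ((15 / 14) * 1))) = 133 / 243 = 0.55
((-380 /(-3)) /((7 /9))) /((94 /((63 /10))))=10.91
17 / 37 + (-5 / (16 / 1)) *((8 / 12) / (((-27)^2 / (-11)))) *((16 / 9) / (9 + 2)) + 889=647767900 / 728271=889.46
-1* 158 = -158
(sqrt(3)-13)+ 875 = sqrt(3)+ 862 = 863.73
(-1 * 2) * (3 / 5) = -6 / 5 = -1.20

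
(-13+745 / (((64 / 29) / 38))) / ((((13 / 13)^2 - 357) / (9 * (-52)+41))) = 175103733 / 11392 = 15370.76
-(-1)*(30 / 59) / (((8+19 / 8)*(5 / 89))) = 4272 / 4897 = 0.87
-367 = -367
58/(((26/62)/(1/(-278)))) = -899/1807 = -0.50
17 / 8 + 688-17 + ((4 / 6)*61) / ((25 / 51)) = 151217 / 200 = 756.08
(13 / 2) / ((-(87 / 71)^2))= -65533 / 15138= -4.33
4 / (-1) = -4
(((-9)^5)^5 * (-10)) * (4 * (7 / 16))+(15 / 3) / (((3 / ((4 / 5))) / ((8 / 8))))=75379288707644521820876153 / 6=12563214784607420303479360.00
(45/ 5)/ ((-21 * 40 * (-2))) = 3/ 560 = 0.01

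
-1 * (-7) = 7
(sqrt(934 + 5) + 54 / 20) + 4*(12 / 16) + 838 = sqrt(939) + 8437 / 10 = 874.34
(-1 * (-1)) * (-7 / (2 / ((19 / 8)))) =-133 / 16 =-8.31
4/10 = 2/5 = 0.40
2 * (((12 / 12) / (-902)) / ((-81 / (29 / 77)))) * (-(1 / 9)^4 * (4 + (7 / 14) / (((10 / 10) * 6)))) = -203 / 31637745612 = -0.00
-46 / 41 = -1.12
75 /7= 10.71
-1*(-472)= 472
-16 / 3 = -5.33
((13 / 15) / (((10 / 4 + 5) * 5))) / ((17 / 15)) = 26 / 1275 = 0.02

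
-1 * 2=-2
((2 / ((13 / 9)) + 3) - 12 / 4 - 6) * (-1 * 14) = 840 / 13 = 64.62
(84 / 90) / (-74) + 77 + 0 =42728 / 555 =76.99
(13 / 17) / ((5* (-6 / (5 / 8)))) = -13 / 816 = -0.02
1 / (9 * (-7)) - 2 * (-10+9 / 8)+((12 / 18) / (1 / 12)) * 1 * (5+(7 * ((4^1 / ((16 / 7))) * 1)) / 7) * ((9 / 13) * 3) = 425513 / 3276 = 129.89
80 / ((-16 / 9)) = -45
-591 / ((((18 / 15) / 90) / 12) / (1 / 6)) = -88650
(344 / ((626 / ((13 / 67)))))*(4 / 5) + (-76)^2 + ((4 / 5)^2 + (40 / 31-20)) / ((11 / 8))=1030286254848 / 178777775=5762.94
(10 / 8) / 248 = 5 / 992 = 0.01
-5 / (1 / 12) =-60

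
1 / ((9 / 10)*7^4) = 10 / 21609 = 0.00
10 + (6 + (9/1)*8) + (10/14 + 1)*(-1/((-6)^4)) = 66527/756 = 88.00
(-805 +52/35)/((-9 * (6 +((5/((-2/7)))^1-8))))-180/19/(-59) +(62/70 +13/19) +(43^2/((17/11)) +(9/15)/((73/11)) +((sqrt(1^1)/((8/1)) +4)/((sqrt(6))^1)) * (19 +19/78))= 16511 * sqrt(6)/1248 +20400043844842/17090412885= 1226.06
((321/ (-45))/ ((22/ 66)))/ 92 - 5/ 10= -337/ 460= -0.73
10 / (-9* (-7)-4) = 10 / 59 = 0.17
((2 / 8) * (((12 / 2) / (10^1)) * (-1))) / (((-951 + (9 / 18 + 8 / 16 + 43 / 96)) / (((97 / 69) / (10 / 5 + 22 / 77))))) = 2037 / 20966110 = 0.00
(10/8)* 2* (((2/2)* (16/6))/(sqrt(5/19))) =13.00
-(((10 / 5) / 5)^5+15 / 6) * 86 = -674627 / 3125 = -215.88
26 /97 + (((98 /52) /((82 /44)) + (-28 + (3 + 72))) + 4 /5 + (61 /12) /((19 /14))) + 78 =3855353911 /29469570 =130.82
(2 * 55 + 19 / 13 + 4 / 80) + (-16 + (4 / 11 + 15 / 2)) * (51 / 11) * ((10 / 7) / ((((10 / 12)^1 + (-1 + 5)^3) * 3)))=9528965219 / 85665580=111.23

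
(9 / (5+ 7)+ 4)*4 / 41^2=19 / 1681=0.01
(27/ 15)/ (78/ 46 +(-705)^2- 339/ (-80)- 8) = 3312/ 914522197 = 0.00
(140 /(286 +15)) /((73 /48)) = 960 /3139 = 0.31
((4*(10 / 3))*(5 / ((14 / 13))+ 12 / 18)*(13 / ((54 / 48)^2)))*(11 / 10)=4081792 / 5103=799.88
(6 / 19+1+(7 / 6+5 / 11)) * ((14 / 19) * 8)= 206248 / 11913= 17.31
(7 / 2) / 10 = 7 / 20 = 0.35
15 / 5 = 3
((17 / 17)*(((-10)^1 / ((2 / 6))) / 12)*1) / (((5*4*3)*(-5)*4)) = 1 / 480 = 0.00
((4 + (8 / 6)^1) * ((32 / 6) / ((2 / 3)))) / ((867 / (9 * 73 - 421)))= 30208 / 2601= 11.61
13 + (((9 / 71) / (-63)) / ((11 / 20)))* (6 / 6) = 71051 / 5467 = 13.00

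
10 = 10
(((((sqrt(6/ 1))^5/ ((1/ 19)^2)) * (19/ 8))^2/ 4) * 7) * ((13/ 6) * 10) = 1733875944255/ 8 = 216734493031.88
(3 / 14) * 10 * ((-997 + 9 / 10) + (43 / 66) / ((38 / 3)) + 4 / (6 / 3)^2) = -12477909 / 5852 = -2132.25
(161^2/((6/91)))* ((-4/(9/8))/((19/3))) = -37740976/171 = -220707.46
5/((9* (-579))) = -5/5211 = -0.00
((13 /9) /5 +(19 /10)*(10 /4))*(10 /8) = 907 /144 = 6.30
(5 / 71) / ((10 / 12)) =6 / 71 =0.08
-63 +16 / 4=-59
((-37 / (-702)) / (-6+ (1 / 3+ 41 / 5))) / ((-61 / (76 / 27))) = -185 / 192699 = -0.00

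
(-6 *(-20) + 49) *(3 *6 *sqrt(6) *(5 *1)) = 15210 *sqrt(6) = 37256.74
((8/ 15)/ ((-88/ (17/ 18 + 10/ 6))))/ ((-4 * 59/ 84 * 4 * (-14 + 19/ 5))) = -329/ 2383128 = -0.00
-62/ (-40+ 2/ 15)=465/ 299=1.56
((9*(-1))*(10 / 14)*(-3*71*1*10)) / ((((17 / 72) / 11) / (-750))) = -56934900000 / 119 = -478444537.82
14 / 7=2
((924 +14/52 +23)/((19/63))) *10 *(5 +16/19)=861152985/4693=183497.33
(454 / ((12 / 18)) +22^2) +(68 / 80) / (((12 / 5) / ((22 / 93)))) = 2600467 / 2232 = 1165.08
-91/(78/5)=-35/6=-5.83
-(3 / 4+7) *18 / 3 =-93 / 2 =-46.50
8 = 8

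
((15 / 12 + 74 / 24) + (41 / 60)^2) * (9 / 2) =17281 / 800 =21.60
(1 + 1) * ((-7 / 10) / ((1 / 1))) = -7 / 5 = -1.40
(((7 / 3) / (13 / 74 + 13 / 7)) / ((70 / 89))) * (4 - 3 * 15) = -945091 / 15795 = -59.83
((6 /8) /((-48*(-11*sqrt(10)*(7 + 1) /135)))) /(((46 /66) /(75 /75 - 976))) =-78975*sqrt(10) /23552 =-10.60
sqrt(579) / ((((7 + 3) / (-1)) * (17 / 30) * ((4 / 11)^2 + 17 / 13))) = -1573 * sqrt(579) / 12835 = -2.95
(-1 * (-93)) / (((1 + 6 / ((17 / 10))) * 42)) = 0.49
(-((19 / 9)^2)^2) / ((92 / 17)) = -2215457 / 603612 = -3.67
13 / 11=1.18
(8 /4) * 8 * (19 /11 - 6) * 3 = -2256 /11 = -205.09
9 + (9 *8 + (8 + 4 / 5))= 449 / 5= 89.80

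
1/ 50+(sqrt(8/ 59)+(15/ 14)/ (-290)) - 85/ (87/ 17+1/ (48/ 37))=-281283509/ 19508300+2 *sqrt(118)/ 59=-14.05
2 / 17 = 0.12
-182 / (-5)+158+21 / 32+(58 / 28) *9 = 239343 / 1120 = 213.70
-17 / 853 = -0.02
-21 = -21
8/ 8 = 1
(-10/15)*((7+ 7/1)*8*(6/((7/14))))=-896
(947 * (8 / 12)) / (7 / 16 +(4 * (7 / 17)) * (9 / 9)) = 515168 / 1701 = 302.86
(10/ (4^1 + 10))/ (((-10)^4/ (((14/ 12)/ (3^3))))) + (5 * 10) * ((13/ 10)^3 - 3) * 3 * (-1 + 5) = -156103199/ 324000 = -481.80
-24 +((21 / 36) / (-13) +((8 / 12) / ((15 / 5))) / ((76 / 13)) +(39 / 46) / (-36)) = -9829207 / 409032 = -24.03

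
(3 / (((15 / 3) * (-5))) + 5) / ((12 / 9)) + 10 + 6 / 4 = 379 / 25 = 15.16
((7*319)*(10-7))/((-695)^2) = 6699/483025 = 0.01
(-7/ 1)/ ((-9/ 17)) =119/ 9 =13.22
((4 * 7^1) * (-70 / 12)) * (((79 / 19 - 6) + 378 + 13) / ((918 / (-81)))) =1811530 / 323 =5608.45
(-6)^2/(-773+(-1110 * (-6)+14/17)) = 612/100093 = 0.01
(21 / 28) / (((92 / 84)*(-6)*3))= -7 / 184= -0.04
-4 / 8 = -1 / 2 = -0.50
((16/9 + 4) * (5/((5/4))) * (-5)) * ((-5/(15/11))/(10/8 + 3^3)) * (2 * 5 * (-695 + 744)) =22422400/3051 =7349.20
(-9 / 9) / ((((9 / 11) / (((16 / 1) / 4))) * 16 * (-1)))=11 / 36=0.31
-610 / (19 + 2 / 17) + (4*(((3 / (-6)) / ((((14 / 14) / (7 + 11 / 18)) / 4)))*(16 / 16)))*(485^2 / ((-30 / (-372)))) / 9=-19733376.60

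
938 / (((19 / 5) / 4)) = 18760 / 19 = 987.37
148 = 148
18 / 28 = 9 / 14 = 0.64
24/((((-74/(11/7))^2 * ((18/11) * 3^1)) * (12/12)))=1331/603729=0.00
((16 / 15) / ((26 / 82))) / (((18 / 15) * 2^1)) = 164 / 117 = 1.40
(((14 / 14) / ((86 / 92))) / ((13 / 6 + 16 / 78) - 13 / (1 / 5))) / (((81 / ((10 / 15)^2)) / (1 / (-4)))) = 0.00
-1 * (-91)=91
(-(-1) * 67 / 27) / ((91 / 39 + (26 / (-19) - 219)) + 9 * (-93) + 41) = -1273 / 520200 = -0.00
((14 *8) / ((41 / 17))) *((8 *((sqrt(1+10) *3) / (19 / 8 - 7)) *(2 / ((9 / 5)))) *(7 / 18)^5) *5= -39.49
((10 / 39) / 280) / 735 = 0.00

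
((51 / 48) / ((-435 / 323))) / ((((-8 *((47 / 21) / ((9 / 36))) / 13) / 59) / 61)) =1798351919 / 3489280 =515.39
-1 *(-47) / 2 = 47 / 2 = 23.50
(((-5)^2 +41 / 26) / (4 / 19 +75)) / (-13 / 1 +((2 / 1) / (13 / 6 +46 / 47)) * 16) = -11645423 / 93145078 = -0.13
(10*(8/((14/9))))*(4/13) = 1440/91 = 15.82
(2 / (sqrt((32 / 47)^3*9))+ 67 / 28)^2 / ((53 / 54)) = 28341*sqrt(94) / 47488+ 77317917 / 10637312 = 13.05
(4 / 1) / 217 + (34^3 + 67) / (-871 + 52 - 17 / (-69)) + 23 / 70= -1463119962 / 30647995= -47.74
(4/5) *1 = 4/5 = 0.80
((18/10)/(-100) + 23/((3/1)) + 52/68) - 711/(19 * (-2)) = 13141529/484500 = 27.12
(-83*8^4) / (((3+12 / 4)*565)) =-169984 / 1695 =-100.29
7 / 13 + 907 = 11798 / 13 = 907.54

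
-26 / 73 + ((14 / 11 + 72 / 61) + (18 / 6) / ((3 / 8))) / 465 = -2533456 / 7592365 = -0.33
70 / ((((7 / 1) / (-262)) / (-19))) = 49780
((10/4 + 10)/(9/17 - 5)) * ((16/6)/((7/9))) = -1275/133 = -9.59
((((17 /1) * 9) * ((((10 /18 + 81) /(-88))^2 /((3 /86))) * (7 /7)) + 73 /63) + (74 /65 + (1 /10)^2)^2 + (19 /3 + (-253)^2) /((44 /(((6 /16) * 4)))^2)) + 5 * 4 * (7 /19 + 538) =21458950521014453 /1468647180000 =14611.37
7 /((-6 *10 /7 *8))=-49 /480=-0.10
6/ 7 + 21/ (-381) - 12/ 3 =-2843/ 889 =-3.20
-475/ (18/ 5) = -131.94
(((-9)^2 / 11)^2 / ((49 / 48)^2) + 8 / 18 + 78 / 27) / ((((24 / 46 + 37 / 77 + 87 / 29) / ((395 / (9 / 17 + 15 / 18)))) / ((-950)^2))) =840759870387840625 / 232330021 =3618817175.54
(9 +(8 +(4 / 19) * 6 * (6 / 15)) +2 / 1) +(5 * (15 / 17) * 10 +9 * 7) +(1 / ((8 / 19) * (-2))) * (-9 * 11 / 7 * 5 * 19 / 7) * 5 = 1603286989 / 1266160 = 1266.26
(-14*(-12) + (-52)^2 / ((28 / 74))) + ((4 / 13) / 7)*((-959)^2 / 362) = 7425.96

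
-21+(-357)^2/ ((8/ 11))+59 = 1402243/ 8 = 175280.38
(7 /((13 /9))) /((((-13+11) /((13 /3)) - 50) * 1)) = -63 /656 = -0.10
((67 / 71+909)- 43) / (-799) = -61553 / 56729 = -1.09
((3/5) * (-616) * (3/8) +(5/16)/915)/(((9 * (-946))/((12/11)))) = 2029099/114257880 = 0.02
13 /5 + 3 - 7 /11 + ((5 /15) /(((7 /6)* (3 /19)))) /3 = 19289 /3465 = 5.57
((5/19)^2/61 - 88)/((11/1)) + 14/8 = -6055675/968924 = -6.25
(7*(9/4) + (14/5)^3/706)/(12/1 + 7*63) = 0.03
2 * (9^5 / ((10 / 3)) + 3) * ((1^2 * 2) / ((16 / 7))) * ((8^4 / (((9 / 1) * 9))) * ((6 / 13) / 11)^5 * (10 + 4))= 5968134144 / 2090808005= 2.85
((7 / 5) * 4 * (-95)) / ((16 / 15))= -1995 / 4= -498.75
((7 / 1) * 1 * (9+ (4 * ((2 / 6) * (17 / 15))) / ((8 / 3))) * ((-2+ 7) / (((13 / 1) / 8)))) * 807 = 2161684 / 13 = 166283.38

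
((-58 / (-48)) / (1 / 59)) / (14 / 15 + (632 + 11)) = 0.11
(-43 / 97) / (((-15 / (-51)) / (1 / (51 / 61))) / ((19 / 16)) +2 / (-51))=-2.64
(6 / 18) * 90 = 30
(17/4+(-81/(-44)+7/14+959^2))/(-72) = -20233127/1584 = -12773.44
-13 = -13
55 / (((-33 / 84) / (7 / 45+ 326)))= -410956 / 9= -45661.78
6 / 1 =6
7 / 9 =0.78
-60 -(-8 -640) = 588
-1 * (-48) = 48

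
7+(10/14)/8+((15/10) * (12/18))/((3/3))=453/56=8.09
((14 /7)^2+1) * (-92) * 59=-27140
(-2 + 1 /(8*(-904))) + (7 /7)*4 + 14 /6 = 4.33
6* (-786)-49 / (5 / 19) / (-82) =-1932629 / 410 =-4713.73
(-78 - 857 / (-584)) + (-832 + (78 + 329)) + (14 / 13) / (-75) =-501.55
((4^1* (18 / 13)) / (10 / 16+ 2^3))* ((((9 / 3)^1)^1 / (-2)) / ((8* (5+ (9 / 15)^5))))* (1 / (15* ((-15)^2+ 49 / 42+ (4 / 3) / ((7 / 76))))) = -8750 / 1332027359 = -0.00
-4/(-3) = 4/3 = 1.33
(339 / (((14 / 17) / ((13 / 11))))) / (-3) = -24973 / 154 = -162.16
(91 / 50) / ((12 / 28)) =637 / 150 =4.25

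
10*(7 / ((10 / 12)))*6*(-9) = -4536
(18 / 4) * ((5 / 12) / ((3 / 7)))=4.38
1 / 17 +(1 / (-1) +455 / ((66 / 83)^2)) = 53216719 / 74052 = 718.64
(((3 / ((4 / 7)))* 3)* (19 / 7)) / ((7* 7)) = 171 / 196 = 0.87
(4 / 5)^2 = 16 / 25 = 0.64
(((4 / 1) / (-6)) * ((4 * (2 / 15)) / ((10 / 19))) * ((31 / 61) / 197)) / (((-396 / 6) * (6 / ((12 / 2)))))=2356 / 89226225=0.00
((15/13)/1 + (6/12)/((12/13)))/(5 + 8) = 529/4056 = 0.13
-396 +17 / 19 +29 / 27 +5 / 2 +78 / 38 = -399605 / 1026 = -389.48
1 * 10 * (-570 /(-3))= 1900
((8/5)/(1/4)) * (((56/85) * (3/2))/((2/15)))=4032/85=47.44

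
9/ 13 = 0.69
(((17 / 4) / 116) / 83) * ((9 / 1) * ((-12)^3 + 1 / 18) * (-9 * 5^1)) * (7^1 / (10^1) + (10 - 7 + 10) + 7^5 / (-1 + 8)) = 114909753573 / 154048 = 745934.73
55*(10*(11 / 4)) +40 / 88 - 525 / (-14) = 17055 / 11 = 1550.45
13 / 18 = 0.72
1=1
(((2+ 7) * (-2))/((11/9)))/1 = -162/11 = -14.73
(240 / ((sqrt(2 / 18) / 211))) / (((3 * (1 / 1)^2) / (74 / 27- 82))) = -36123200 / 9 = -4013688.89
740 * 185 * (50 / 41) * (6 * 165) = 6776550000 / 41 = 165281707.32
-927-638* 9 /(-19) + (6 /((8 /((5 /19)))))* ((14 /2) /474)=-7502437 /12008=-624.79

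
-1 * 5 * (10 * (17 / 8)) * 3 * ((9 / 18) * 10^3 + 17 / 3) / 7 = -644725 / 28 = -23025.89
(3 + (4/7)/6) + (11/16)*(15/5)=1733/336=5.16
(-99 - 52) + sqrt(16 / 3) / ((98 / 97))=-151 + 194 *sqrt(3) / 147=-148.71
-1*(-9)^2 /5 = -81 /5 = -16.20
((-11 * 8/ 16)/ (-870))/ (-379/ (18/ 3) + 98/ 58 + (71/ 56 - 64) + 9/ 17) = -238/ 4656205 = -0.00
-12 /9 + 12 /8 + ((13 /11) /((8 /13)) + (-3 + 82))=21407 /264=81.09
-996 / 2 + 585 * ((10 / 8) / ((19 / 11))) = -5673 / 76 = -74.64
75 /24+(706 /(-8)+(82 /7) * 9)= 1137 /56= 20.30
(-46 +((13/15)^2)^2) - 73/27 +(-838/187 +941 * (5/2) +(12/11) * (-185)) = 39724162439/18933750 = 2098.06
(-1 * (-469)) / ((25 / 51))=23919 / 25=956.76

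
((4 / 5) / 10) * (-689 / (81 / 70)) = -19292 / 405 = -47.63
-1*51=-51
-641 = -641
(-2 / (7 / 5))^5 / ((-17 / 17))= 100000 / 16807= 5.95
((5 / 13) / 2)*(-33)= -165 / 26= -6.35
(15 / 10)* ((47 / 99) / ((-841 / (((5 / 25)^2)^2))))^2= 2209 / 1805224239843750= 0.00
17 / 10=1.70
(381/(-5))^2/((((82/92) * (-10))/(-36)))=120193308/5125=23452.35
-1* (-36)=36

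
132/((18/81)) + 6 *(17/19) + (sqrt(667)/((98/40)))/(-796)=11388/19-5 *sqrt(667)/9751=599.36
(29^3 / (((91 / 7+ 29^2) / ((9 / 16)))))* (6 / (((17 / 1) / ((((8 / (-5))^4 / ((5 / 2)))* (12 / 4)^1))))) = 1011460608 / 22684375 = 44.59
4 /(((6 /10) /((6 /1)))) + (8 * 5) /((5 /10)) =120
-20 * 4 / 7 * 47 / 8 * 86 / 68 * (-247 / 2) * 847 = 302008135 / 34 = 8882592.21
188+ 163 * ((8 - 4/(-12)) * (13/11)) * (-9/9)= -46771/33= -1417.30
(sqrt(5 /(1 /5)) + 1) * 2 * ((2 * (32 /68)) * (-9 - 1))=-1920 /17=-112.94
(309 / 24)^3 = 1092727 / 512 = 2134.23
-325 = -325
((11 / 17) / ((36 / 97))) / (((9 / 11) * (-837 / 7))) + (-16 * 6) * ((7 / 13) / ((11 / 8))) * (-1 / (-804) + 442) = -16616.79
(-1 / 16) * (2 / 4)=-1 / 32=-0.03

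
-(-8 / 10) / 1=4 / 5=0.80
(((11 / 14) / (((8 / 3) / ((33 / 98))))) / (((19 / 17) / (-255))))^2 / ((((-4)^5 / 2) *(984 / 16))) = -7428698088075 / 456477336928256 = -0.02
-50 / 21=-2.38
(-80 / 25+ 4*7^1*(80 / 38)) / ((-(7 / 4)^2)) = -18.20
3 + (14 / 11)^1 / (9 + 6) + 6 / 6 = 674 / 165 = 4.08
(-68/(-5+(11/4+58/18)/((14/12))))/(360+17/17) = -2856/1805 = -1.58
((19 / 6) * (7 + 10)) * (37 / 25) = 11951 / 150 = 79.67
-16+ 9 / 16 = -247 / 16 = -15.44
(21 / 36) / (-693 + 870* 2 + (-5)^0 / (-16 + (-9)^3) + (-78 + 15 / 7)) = 36505 / 60774036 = 0.00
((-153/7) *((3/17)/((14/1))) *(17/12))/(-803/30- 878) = 2295/5320028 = 0.00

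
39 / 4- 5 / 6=107 / 12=8.92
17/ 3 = 5.67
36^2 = 1296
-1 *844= -844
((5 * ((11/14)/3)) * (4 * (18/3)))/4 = 55/7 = 7.86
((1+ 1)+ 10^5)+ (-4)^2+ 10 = 100028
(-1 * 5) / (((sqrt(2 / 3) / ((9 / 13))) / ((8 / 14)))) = -90 * sqrt(6) / 91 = -2.42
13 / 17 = 0.76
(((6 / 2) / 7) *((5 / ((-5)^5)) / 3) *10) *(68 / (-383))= 136 / 335125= 0.00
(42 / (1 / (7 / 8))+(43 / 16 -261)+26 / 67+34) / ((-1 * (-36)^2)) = 200651 / 1389312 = 0.14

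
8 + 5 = 13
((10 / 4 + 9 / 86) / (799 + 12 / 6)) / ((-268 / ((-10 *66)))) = 6160 / 769227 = 0.01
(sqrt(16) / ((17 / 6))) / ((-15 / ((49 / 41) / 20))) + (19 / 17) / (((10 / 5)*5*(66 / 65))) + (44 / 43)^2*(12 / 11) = 5302013111 / 4252884900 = 1.25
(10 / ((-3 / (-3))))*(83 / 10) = 83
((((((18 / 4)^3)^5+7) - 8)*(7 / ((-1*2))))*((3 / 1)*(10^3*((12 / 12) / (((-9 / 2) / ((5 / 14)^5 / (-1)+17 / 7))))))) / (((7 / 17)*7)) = 81442160163185393188625 / 6608781312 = 12323325030487.16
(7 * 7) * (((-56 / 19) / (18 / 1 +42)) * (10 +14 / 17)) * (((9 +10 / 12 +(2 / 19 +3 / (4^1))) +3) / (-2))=49243138 / 276165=178.31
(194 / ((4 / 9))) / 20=873 / 40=21.82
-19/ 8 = -2.38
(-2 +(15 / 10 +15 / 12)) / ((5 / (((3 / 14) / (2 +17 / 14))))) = 1 / 100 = 0.01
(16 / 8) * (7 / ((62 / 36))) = 252 / 31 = 8.13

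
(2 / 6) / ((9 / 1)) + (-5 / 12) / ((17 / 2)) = -11 / 918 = -0.01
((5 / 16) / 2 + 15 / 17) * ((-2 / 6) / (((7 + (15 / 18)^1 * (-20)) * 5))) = 113 / 15776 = 0.01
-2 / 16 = -1 / 8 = -0.12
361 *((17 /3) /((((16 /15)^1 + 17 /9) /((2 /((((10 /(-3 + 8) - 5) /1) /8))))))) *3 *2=-155040 /7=-22148.57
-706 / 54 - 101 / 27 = -454 / 27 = -16.81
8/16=1/2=0.50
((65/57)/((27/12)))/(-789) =-260/404757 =-0.00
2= 2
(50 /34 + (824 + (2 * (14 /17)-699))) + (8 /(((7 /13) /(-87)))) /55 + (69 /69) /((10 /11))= 1383827 /13090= 105.72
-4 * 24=-96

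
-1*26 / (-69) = 26 / 69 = 0.38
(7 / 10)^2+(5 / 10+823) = 82399 / 100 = 823.99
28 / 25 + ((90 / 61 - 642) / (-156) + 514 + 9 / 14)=144289581 / 277550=519.87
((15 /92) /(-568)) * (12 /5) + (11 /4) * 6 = 215547 /13064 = 16.50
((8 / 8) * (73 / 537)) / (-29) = -73 / 15573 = -0.00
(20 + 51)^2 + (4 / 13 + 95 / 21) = 1377512 / 273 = 5045.83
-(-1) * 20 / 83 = 20 / 83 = 0.24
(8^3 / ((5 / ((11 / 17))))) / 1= 5632 / 85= 66.26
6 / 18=1 / 3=0.33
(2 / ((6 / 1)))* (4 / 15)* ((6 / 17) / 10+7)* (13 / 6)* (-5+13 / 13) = -5.42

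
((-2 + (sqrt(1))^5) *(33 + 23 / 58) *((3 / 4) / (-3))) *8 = 1937 / 29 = 66.79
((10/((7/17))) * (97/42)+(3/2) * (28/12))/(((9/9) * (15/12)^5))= 8969728/459375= 19.53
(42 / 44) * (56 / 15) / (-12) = -49 / 165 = -0.30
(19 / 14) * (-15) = -285 / 14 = -20.36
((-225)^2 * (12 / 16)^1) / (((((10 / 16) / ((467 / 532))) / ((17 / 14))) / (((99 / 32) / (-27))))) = -884206125 / 119168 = -7419.83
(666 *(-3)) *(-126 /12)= 20979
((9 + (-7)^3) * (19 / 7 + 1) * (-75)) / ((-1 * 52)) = -12525 / 7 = -1789.29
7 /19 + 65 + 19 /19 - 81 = -278 /19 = -14.63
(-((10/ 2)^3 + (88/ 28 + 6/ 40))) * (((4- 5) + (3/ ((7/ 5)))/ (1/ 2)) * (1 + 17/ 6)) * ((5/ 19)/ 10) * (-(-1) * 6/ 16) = -9501369/ 595840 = -15.95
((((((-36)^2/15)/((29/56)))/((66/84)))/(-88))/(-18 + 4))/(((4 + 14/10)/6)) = 672/3509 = 0.19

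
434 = 434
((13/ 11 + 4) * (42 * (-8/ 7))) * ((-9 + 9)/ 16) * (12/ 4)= 0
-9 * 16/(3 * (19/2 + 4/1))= -32/9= -3.56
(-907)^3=-746142643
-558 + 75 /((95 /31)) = -10137 /19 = -533.53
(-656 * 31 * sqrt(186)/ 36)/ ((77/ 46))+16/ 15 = 16/ 15 - 233864 * sqrt(186)/ 693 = -4601.36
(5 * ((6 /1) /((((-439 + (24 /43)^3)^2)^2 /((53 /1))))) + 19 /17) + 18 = 19.12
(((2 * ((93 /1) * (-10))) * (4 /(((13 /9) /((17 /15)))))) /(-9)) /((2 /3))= 12648 /13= 972.92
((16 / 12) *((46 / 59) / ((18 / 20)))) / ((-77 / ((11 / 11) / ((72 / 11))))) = -230 / 100359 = -0.00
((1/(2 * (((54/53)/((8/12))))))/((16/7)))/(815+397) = 371/3141504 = 0.00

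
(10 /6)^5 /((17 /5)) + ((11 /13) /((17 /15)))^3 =11012414500 /2622908223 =4.20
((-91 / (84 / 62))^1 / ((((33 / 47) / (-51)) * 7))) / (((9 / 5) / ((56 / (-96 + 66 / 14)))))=-45079580 / 189783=-237.53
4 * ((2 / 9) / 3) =8 / 27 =0.30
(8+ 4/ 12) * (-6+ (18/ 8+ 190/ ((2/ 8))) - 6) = 75025/ 12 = 6252.08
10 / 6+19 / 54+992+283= 68959 / 54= 1277.02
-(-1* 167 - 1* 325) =492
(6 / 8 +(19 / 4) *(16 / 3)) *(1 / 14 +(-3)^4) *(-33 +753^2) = 8392544120 / 7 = 1198934874.29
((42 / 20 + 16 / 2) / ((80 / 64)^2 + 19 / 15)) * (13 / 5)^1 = 31512 / 3395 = 9.28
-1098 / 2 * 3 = -1647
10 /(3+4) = 10 /7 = 1.43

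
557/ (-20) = -557/ 20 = -27.85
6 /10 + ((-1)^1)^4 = 8 /5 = 1.60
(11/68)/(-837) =-11/56916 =-0.00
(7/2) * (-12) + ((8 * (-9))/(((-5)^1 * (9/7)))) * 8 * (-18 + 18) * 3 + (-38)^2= 1402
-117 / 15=-39 / 5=-7.80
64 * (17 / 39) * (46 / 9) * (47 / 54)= 1176128 / 9477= 124.10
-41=-41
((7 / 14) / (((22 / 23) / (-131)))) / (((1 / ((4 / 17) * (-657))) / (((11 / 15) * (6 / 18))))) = 219949 / 85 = 2587.64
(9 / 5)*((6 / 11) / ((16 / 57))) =1539 / 440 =3.50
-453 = -453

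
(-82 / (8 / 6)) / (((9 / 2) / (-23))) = 943 / 3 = 314.33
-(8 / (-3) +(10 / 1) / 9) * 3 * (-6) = -28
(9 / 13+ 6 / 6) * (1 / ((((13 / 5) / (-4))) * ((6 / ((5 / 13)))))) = -1100 / 6591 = -0.17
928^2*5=4305920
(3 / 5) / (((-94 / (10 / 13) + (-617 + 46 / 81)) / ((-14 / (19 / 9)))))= 15309 / 2841887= 0.01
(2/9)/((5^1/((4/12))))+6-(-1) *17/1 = 3107/135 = 23.01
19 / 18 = 1.06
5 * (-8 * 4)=-160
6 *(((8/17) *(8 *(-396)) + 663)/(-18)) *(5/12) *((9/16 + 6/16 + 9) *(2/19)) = 1243115/10336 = 120.27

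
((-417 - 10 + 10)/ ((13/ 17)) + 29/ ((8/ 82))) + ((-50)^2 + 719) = 154489/ 52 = 2970.94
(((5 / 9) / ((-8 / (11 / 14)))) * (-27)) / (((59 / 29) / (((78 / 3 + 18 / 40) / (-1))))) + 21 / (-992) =-15711189 / 819392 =-19.17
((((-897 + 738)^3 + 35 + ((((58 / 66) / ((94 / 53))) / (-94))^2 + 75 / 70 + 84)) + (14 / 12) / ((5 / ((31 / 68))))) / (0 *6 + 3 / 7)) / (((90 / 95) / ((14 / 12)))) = -27044956631379382807223 / 2341548890429760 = -11550028.59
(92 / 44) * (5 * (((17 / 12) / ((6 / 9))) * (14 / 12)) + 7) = 21413 / 528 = 40.55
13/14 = 0.93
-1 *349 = -349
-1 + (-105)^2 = 11024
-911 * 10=-9110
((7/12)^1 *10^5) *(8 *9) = 4200000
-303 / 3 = -101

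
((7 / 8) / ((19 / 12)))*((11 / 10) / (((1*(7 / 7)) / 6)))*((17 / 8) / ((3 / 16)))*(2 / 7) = 1122 / 95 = 11.81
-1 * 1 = -1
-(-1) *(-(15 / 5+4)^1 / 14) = -1 / 2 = -0.50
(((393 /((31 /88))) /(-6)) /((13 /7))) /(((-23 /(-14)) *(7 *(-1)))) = 80696 /9269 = 8.71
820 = 820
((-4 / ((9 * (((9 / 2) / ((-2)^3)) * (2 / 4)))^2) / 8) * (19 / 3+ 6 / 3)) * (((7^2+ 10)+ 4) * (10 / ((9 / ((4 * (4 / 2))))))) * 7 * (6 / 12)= -25088000 / 19683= -1274.60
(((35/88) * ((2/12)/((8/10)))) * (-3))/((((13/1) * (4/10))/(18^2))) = -15.49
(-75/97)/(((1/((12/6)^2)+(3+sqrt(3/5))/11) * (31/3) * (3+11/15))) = -4269375/109328506+74250 * sqrt(15)/54664253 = -0.03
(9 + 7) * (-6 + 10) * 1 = 64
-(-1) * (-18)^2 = 324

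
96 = 96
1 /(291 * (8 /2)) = 1 /1164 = 0.00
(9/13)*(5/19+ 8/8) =216/247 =0.87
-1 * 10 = -10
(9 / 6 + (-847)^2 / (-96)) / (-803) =717265 / 77088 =9.30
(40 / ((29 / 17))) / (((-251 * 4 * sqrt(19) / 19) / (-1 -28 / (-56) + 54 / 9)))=-935 * sqrt(19) / 7279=-0.56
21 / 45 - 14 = -203 / 15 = -13.53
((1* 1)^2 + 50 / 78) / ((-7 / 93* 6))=-992 / 273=-3.63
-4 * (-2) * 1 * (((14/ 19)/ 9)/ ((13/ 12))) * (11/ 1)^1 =4928/ 741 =6.65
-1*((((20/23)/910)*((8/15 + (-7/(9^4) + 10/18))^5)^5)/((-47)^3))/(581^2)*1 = 3786017824727417842443193713422057326881250017241638397437193065479816712998316585177618019871193276544307953664/16928637260545168755923730013337842244789421767162708225328888855112230420864370169730948048749053129759267866611480712890625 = 0.00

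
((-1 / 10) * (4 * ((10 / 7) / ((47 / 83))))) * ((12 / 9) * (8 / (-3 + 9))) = -5312 / 2961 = -1.79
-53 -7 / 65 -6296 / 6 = -214976 / 195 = -1102.44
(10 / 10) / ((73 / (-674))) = -674 / 73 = -9.23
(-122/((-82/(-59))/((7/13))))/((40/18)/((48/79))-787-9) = 2720844/45610409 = 0.06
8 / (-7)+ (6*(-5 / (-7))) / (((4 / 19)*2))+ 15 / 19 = 5227 / 532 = 9.83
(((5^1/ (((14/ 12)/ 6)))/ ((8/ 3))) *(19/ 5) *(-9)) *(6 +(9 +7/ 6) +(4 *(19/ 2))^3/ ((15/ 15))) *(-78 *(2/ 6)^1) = 941269329/ 2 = 470634664.50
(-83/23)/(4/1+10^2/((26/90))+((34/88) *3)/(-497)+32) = -23595572/2498709903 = -0.01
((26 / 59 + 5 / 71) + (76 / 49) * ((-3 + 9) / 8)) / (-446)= -171841 / 45773203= -0.00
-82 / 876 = -41 / 438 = -0.09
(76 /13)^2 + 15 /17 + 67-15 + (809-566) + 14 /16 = 7606207 /22984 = 330.93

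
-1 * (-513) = 513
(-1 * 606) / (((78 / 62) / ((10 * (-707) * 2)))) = 88544680 / 13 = 6811129.23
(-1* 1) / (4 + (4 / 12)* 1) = -3 / 13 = -0.23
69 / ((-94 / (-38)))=1311 / 47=27.89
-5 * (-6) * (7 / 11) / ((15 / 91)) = 1274 / 11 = 115.82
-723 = -723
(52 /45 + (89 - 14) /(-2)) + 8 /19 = -61429 /1710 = -35.92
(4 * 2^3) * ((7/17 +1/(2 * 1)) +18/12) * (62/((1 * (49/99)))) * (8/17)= 64424448/14161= 4549.43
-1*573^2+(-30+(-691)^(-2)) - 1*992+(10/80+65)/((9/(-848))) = -1441698969176/4297329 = -335487.22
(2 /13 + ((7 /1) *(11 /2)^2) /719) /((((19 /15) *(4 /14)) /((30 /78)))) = 8800575 /18469672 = 0.48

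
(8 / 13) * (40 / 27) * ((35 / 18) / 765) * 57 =21280 / 161109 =0.13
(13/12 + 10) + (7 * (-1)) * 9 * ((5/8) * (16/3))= -2387/12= -198.92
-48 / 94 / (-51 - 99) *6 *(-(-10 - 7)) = 408 / 1175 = 0.35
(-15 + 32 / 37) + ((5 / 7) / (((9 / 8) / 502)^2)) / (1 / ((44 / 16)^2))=22564141619 / 20979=1075558.49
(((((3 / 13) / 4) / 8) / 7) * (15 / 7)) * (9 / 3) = 135 / 20384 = 0.01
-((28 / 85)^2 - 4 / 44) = -1399 / 79475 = -0.02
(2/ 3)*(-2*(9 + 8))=-68/ 3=-22.67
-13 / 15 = -0.87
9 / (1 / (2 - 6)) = -36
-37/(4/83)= -3071/4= -767.75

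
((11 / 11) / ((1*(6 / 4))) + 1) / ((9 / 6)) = 10 / 9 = 1.11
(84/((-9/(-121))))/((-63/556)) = -269104/27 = -9966.81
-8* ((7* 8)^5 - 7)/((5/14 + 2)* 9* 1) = -61681958128/297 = -207683360.70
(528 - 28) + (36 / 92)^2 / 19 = 5025581 / 10051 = 500.01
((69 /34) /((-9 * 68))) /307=-23 /2129352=-0.00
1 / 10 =0.10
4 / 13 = 0.31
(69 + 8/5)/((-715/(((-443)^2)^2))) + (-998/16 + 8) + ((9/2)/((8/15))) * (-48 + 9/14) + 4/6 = -9136059831927241/2402400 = -3802888707.93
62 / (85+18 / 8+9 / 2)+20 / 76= 0.94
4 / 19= 0.21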